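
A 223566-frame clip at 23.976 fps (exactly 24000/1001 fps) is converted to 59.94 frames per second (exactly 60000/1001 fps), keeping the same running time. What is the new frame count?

Target frames = source frames × (target rate / source rate) = 223566 × (60000/1001)/(24000/1001) = 223566 × 5/2 = 558915.

558915 frames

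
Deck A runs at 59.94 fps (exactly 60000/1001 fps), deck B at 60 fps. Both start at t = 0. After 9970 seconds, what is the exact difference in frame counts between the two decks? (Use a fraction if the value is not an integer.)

A emits 60000/1001 × 9970 = 598200000/1001 frames; B emits 60 × 9970 = 598200.
Difference = 598200/1001 frames (≈ 597.6024); B is ahead of A.

598200/1001 frames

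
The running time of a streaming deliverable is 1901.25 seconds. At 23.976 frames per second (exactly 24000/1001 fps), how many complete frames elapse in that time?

45584 frames

Frames = 1901.25 × 24000/1001 = 3510000/77 ≈ 45584.4156.
Complete frames: 45584.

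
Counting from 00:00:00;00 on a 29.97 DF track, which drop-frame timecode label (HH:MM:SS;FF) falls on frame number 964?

00:00:32;04

Each 10-minute DF block holds 10 × 60 × 30 − 9 × 2 = 17982 frames. 964 ÷ 17982 → 0 full blocks, remainder 964.
Within the partial block the first minute is 1800 frames and each further minute 1798, so 0 further minute boundaries passed. Total skipped labels = 18 × 0 + 2 × 0 = 0.
Non-drop label index = 964 + 0 = 964; at 30 labels/s that is 00:00:32:04, i.e. DF 00:00:32;04.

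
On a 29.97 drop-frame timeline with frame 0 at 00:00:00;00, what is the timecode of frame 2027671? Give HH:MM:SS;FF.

18:47:36;21

Each 10-minute DF block holds 10 × 60 × 30 − 9 × 2 = 17982 frames. 2027671 ÷ 17982 → 112 full blocks, remainder 13687.
Within the partial block the first minute is 1800 frames and each further minute 1798, so 7 further minute boundaries passed. Total skipped labels = 18 × 112 + 2 × 7 = 2030.
Non-drop label index = 2027671 + 2030 = 2029701; at 30 labels/s that is 18:47:36:21, i.e. DF 18:47:36;21.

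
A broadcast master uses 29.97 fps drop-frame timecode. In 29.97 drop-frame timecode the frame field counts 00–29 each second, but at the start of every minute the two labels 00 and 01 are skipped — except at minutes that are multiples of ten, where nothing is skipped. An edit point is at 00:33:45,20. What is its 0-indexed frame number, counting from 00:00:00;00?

As if non-drop at 30 labels/s: (0 × 3600 + 33 × 60 + 45) × 30 + 20 = 60770.
Minute boundaries passed: 33; those not divisible by 10: 33 − 3 = 30; dropped labels = 2 × 30 = 60.
Actual frame index = 60770 − 60 = 60710.

60710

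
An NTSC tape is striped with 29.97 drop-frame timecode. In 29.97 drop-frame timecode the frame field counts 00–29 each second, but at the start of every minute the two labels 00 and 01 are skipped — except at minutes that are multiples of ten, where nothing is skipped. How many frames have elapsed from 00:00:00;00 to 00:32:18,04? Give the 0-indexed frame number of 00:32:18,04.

As if non-drop at 30 labels/s: (0 × 3600 + 32 × 60 + 18) × 30 + 4 = 58144.
Minute boundaries passed: 32; those not divisible by 10: 32 − 3 = 29; dropped labels = 2 × 29 = 58.
Actual frame index = 58144 − 58 = 58086.

58086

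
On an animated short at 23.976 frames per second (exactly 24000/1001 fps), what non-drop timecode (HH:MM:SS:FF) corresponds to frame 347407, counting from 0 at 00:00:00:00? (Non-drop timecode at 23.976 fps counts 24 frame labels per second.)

347407 ÷ 24 = 14475 full seconds, remainder 7 frames.
14475 s = 4 h 1 min 15 s.
Timecode: 04:01:15:07.

04:01:15:07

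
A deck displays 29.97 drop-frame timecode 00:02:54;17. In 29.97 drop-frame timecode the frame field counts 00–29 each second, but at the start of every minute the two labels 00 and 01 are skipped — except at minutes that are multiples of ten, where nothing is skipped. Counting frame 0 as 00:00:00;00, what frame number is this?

As if non-drop at 30 labels/s: (0 × 3600 + 2 × 60 + 54) × 30 + 17 = 5237.
Minute boundaries passed: 2; those not divisible by 10: 2 − 0 = 2; dropped labels = 2 × 2 = 4.
Actual frame index = 5237 − 4 = 5233.

5233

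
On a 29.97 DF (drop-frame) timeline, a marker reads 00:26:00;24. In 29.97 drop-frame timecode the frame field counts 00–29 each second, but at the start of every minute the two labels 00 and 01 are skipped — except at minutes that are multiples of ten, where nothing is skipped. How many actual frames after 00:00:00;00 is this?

Complete 10-minute blocks: 2, each 17982 frames → 35964.
Remaining 6 whole minutes in the current block: 1800 + 5 × 1798 = 10790 frames.
Within the current minute: 0 × 30 + 24 − 2 = 22 (labels ;00/;01 skipped at this minute). Total = 35964 + 10790 + 22 = 46776.

46776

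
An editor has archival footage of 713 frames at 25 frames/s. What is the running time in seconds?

28.52 seconds

Running time = 713 / (25) = 28.52 s.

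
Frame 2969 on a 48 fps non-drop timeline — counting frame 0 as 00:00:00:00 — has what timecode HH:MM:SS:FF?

00:01:01:41

2969 ÷ 48 = 61 full seconds, remainder 41 frames.
61 s = 0 h 1 min 1 s.
Timecode: 00:01:01:41.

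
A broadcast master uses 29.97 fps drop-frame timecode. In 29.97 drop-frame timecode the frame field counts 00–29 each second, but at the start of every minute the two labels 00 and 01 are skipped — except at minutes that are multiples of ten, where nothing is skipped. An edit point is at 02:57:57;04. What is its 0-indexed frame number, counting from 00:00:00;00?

319994

As if non-drop at 30 labels/s: (2 × 3600 + 57 × 60 + 57) × 30 + 4 = 320314.
Minute boundaries passed: 177; those not divisible by 10: 177 − 17 = 160; dropped labels = 2 × 160 = 320.
Actual frame index = 320314 − 320 = 319994.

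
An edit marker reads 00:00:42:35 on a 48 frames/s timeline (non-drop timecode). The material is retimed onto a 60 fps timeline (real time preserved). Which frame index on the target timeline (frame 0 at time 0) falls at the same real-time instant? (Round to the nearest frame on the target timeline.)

frame 2564

Source frame index: (0×3600 + 0×60 + 42) × 48 + 35 = 2051.
Real time: 2051 / (48) = 2051/48 s.
Target frame: (2051/48) × (60) = 10255/4 ≈ 2563.750 → 2564.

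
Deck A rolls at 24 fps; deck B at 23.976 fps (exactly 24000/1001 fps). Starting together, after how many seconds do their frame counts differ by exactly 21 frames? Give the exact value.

The gap grows by |24000/1001 − 24| = 24/1001 frames per second.
Time for a 21-frame gap: 21 ÷ (24/1001) = 875.875 s.

875.875 seconds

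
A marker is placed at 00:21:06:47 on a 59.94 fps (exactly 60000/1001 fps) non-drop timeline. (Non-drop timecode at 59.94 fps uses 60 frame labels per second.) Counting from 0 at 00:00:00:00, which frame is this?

Total seconds to the label: (0 × 3600 + 21 × 60 + 6) = 1266.
Frame index = 1266 × 60 + 47 = 76007.

76007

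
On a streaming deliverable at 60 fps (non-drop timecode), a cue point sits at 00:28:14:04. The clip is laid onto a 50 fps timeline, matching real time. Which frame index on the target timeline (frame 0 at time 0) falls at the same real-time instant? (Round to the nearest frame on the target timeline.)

Source frame index: (0×3600 + 28×60 + 14) × 60 + 4 = 101644.
Real time: 101644 / (60) = 25411/15 s.
Target frame: (25411/15) × (50) = 254110/3 ≈ 84703.333 → 84703.

frame 84703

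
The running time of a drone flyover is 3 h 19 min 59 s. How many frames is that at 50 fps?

3 h 19 min 59 s = 11999 s.
Frames = 11999 × 50 = 599950.

599950 frames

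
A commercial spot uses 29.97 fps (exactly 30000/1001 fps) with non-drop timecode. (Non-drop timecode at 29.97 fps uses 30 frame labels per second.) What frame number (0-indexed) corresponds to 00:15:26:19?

Total seconds to the label: (0 × 3600 + 15 × 60 + 26) = 926.
Frame index = 926 × 30 + 19 = 27799.

frame 27799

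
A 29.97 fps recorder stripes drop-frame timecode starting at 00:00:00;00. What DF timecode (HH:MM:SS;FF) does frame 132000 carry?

Ten DF minutes hold 17982 frames, so frame 132000 lies in block 7 (frames 125874–143855) with 6126 frames into that block.
The block's first minute is 1800 frames and the rest 1798 each; 6126 frames reaches minute 3, so 7 × 18 + 3 × 2 = 132 labels have been skipped so far.
Adding those back, label number 132000 + 132 = 132132 at 30 labels/s is 4404 s + 12 f = 1 h 13 min 24 s frame 12, i.e. 01:13:24;12.

01:13:24;12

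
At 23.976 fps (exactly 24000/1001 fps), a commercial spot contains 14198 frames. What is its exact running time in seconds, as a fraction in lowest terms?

Running time = 14198 ÷ (24000/1001) = 14198 × 1001/24000 = 7106099/12000 s.

7106099/12000 seconds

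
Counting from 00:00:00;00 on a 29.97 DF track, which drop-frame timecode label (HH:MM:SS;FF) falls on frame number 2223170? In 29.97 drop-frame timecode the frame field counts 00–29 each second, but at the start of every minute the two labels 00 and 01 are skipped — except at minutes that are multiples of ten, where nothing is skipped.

Each 10-minute DF block holds 10 × 60 × 30 − 9 × 2 = 17982 frames. 2223170 ÷ 17982 → 123 full blocks, remainder 11384.
Within the partial block the first minute is 1800 frames and each further minute 1798, so 6 further minute boundaries passed. Total skipped labels = 18 × 123 + 2 × 6 = 2226.
Non-drop label index = 2223170 + 2226 = 2225396; at 30 labels/s that is 20:36:19:26, i.e. DF 20:36:19;26.

20:36:19;26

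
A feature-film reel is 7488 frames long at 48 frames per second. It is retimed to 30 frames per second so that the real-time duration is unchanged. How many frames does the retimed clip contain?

Target frames = source frames × (target rate / source rate) = 7488 × (30)/(48) = 7488 × 5/8 = 4680.

4680 frames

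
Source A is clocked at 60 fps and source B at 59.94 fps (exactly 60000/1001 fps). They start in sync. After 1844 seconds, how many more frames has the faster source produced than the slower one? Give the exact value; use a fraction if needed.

A emits 60 × 1844 = 110640 frames; B emits 60000/1001 × 1844 = 110640000/1001.
Difference = 110640/1001 frames (≈ 110.5295); B is behind A.

110640/1001 frames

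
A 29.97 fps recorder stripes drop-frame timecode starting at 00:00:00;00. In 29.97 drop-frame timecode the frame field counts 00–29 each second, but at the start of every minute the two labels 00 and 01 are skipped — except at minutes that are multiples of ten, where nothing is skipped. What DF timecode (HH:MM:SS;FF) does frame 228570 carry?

02:07:06;20

Ten DF minutes hold 17982 frames, so frame 228570 lies in block 12 (frames 215784–233765) with 12786 frames into that block.
The block's first minute is 1800 frames and the rest 1798 each; 12786 frames reaches minute 7, so 12 × 18 + 7 × 2 = 230 labels have been skipped so far.
Adding those back, label number 228570 + 230 = 228800 at 30 labels/s is 7626 s + 20 f = 2 h 7 min 6 s frame 20, i.e. 02:07:06;20.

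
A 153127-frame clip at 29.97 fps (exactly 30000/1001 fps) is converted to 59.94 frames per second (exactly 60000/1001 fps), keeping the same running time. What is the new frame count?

Frames at target rate = 153127 × (60000/1001) / (30000/1001) = 306254.

306254 frames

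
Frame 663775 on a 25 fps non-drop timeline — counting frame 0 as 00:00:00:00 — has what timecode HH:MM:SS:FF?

07:22:31:00

663775 ÷ 25 = 26551 full seconds, remainder 0 frames.
26551 s = 7 h 22 min 31 s.
Timecode: 07:22:31:00.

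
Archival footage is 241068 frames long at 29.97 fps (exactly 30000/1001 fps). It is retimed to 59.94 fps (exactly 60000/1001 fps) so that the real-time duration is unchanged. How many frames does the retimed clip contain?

482136 frames

Target frames = source frames × (target rate / source rate) = 241068 × (60000/1001)/(30000/1001) = 241068 × 2 = 482136.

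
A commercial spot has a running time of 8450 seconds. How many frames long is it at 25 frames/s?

211250 frames

Frames = 8450 × 25 = 211250.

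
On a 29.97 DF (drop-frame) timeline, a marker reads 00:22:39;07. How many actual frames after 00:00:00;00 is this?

Complete 10-minute blocks: 2, each 17982 frames → 35964.
Remaining 2 whole minutes in the current block: 1800 + 1 × 1798 = 3598 frames.
Within the current minute: 39 × 30 + 7 − 2 = 1175 (labels ;00/;01 skipped at this minute). Total = 35964 + 3598 + 1175 = 40737.

40737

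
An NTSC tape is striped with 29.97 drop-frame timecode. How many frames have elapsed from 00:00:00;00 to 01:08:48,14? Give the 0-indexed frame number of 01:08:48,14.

123730

Complete 10-minute blocks: 6, each 17982 frames → 107892.
Remaining 8 whole minutes in the current block: 1800 + 7 × 1798 = 14386 frames.
Within the current minute: 48 × 30 + 14 − 2 = 1452 (labels ;00/;01 skipped at this minute). Total = 107892 + 14386 + 1452 = 123730.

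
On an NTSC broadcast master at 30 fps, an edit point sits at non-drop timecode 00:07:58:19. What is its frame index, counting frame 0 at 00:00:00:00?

frame 14359

Total seconds to the label: (0 × 3600 + 7 × 60 + 58) = 478.
Frame index = 478 × 30 + 19 = 14359.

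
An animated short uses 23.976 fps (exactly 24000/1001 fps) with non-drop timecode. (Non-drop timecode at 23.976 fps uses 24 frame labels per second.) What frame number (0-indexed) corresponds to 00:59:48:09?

frame 86121

Total seconds to the label: (0 × 3600 + 59 × 60 + 48) = 3588.
Frame index = 3588 × 24 + 9 = 86121.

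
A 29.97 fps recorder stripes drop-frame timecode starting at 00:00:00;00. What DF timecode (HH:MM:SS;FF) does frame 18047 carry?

00:10:02;05

Each 10-minute DF block holds 10 × 60 × 30 − 9 × 2 = 17982 frames. 18047 ÷ 17982 → 1 full block, remainder 65.
Within the partial block the first minute is 1800 frames and each further minute 1798, so 0 further minute boundaries passed. Total skipped labels = 18 × 1 + 2 × 0 = 18.
Non-drop label index = 18047 + 18 = 18065; at 30 labels/s that is 00:10:02:05, i.e. DF 00:10:02;05.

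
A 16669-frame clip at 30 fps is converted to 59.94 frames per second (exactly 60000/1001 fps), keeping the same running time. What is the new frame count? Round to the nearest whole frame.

Frames at target rate = 16669 × (60000/1001) / (30) = 33338000/1001 ≈ 33304.695.
Nearest whole frame: 33305.

33305 frames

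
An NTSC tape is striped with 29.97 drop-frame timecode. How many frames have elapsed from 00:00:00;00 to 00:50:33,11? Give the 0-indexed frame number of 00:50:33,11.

90911

Complete 10-minute blocks: 5, each 17982 frames → 89910.
Remaining 0 whole minutes in the current block: 0 frames.
Within the current minute: 33 × 30 + 11 = 1001. Total = 89910 + 0 + 1001 = 90911.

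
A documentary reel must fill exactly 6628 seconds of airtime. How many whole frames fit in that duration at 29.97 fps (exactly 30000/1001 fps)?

198641 frames

Frames = 6628 × 30000/1001 = 198840000/1001 ≈ 198641.3586.
Complete frames: 198641.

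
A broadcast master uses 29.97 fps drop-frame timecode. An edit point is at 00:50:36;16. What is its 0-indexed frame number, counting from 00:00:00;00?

As if non-drop at 30 labels/s: (0 × 3600 + 50 × 60 + 36) × 30 + 16 = 91096.
Minute boundaries passed: 50; those not divisible by 10: 50 − 5 = 45; dropped labels = 2 × 45 = 90.
Actual frame index = 91096 − 90 = 91006.

91006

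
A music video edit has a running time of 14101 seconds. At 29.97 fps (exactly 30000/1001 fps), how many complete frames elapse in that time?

422607 frames

Frames = 14101 × 30000/1001 = 423030000/1001 ≈ 422607.3926.
Complete frames: 422607.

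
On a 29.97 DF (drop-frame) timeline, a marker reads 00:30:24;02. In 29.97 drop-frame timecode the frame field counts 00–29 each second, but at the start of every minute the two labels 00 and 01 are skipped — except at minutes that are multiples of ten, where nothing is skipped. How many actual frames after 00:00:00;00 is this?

As if non-drop at 30 labels/s: (0 × 3600 + 30 × 60 + 24) × 30 + 2 = 54722.
Minute boundaries passed: 30; those not divisible by 10: 30 − 3 = 27; dropped labels = 2 × 27 = 54.
Actual frame index = 54722 − 54 = 54668.

54668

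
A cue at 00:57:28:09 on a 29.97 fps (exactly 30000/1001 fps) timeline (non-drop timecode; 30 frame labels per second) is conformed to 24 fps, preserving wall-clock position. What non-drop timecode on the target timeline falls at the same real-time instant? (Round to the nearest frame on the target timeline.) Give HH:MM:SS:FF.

00:57:31:18

Source frame index: (0×3600 + 57×60 + 28) × 30 + 9 = 103449.
Real time: 103449 / (30000/1001) = 34517483/10000 s.
Target frame: (34517483/10000) × (24) = 103552449/1250 ≈ 82841.959 → 82842.
At 24 labels/s: frame 82842 → 00:57:31:18.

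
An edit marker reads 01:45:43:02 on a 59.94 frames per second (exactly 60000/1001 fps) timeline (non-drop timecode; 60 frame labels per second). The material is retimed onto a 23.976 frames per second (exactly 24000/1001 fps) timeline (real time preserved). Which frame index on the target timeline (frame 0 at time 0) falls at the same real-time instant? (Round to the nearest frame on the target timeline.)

Source frame index: (1×3600 + 45×60 + 43) × 60 + 2 = 380582.
Real time: 380582 / (60000/1001) = 190481291/30000 s.
Target frame: (190481291/30000) × (24000/1001) = 761164/5 ≈ 152232.800 → 152233.

frame 152233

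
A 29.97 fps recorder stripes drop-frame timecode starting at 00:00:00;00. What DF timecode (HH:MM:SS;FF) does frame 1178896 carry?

Ten DF minutes hold 17982 frames, so frame 1178896 lies in block 65 (frames 1168830–1186811) with 10066 frames into that block.
The block's first minute is 1800 frames and the rest 1798 each; 10066 frames reaches minute 5, so 65 × 18 + 5 × 2 = 1180 labels have been skipped so far.
Adding those back, label number 1178896 + 1180 = 1180076 at 30 labels/s is 39335 s + 26 f = 10 h 55 min 35 s frame 26, i.e. 10:55:35;26.

10:55:35;26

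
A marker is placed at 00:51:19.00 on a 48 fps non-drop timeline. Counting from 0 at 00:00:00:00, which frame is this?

Total seconds to the label: (0 × 3600 + 51 × 60 + 19) = 3079.
Frame index = 3079 × 48 + 0 = 147792.

frame 147792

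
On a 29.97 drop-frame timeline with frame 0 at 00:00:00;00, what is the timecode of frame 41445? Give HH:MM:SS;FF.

Ten DF minutes hold 17982 frames, so frame 41445 lies in block 2 (frames 35964–53945) with 5481 frames into that block.
The block's first minute is 1800 frames and the rest 1798 each; 5481 frames reaches minute 3, so 2 × 18 + 3 × 2 = 42 labels have been skipped so far.
Adding those back, label number 41445 + 42 = 41487 at 30 labels/s is 1382 s + 27 f = 0 h 23 min 2 s frame 27, i.e. 00:23:02;27.

00:23:02;27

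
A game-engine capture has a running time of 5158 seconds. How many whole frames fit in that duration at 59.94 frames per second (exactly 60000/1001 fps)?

309170 frames

Frames = 5158 × 60000/1001 = 309480000/1001 ≈ 309170.8292.
Complete frames: 309170.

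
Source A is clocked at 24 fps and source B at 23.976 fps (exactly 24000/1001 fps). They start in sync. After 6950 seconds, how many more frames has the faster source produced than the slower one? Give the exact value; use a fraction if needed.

A emits 24 × 6950 = 166800 frames; B emits 24000/1001 × 6950 = 166800000/1001.
Difference = 166800/1001 frames (≈ 166.6334); B is behind A.

166800/1001 frames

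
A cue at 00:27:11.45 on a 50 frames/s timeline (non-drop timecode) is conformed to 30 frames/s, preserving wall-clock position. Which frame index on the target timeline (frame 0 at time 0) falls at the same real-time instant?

frame 48957

Source frame index: (0×3600 + 27×60 + 11) × 50 + 45 = 81595.
Real time: 81595 / (50) = 16319/10 s.
Target frame: (16319/10) × (30) = 48957.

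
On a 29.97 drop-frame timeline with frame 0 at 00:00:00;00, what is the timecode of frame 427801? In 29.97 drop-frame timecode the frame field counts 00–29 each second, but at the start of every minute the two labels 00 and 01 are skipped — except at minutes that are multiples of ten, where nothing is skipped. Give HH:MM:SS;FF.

03:57:54;09

Each 10-minute DF block holds 10 × 60 × 30 − 9 × 2 = 17982 frames. 427801 ÷ 17982 → 23 full blocks, remainder 14215.
Within the partial block the first minute is 1800 frames and each further minute 1798, so 7 further minute boundaries passed. Total skipped labels = 18 × 23 + 2 × 7 = 428.
Non-drop label index = 427801 + 428 = 428229; at 30 labels/s that is 03:57:54:09, i.e. DF 03:57:54;09.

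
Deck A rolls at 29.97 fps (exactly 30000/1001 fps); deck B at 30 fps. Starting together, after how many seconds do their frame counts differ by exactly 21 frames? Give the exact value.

700.7 seconds

The gap grows by |30 − 30000/1001| = 30/1001 frames per second.
Time for a 21-frame gap: 21 ÷ (30/1001) = 700.7 s.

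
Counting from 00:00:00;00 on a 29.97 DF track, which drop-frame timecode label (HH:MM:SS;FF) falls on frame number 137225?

Each 10-minute DF block holds 10 × 60 × 30 − 9 × 2 = 17982 frames. 137225 ÷ 17982 → 7 full blocks, remainder 11351.
Within the partial block the first minute is 1800 frames and each further minute 1798, so 6 further minute boundaries passed. Total skipped labels = 18 × 7 + 2 × 6 = 138.
Non-drop label index = 137225 + 138 = 137363; at 30 labels/s that is 01:16:18:23, i.e. DF 01:16:18;23.

01:16:18;23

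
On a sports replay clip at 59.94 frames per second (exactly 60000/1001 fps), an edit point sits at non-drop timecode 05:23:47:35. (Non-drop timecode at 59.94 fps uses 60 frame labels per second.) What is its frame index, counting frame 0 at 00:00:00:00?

1165655

Total seconds to the label: (5 × 3600 + 23 × 60 + 47) = 19427.
Frame index = 19427 × 60 + 35 = 1165655.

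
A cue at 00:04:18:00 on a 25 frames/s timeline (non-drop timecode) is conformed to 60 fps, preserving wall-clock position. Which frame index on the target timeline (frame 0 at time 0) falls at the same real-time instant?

frame 15480

Source frame index: (0×3600 + 4×60 + 18) × 25 + 0 = 6450.
Real time: 6450 / (25) = 258 s.
Target frame: (258) × (60) = 15480.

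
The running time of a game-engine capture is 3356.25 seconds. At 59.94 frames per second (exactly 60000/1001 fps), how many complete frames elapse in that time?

Frames = 3356.25 × 60000/1001 = 201375000/1001 ≈ 201173.8262.
Complete frames: 201173.

201173 frames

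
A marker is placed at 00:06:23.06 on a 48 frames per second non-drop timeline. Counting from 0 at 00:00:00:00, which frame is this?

18390

Total seconds to the label: (0 × 3600 + 6 × 60 + 23) = 383.
Frame index = 383 × 48 + 6 = 18390.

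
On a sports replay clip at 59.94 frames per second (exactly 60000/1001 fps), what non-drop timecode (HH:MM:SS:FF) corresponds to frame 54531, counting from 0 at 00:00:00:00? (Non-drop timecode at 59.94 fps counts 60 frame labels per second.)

54531 ÷ 60 = 908 full seconds, remainder 51 frames.
908 s = 0 h 15 min 8 s.
Timecode: 00:15:08:51.

00:15:08:51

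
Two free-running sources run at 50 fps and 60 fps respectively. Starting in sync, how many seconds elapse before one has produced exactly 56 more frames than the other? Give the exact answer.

5.6 seconds

The gap grows by |60 − 50| = 10 frames per second.
Time for a 56-frame gap: 56 ÷ (10) = 5.6 s.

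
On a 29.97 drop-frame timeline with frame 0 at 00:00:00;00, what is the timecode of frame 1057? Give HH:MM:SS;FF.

00:00:35;07

Ten DF minutes hold 17982 frames, so frame 1057 lies in block 0 (frames 0–17981) with 1057 frames into that block.
The block's first minute is 1800 frames and the rest 1798 each; 1057 frames reaches minute 0, so 0 × 18 + 0 × 2 = 0 labels have been skipped so far.
Adding those back, label number 1057 + 0 = 1057 at 30 labels/s is 35 s + 7 f = 0 h 0 min 35 s frame 7, i.e. 00:00:35;07.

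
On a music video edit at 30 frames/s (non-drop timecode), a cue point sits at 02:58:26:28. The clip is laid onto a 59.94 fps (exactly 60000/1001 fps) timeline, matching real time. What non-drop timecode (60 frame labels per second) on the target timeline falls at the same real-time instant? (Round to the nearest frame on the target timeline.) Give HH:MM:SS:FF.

Source frame index: (2×3600 + 58×60 + 26) × 30 + 28 = 321208.
Real time: 321208 / (30) = 160604/15 s.
Target frame: (160604/15) × (60000/1001) = 642416000/1001 ≈ 641774.226 → 641774.
At 60 labels/s: frame 641774 → 02:58:16:14.

02:58:16:14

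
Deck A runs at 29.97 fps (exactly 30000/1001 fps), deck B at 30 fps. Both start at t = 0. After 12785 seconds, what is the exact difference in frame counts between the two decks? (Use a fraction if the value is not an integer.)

A emits 30000/1001 × 12785 = 383550000/1001 frames; B emits 30 × 12785 = 383550.
Difference = 383550/1001 frames (≈ 383.1668); B is ahead of A.

383550/1001 frames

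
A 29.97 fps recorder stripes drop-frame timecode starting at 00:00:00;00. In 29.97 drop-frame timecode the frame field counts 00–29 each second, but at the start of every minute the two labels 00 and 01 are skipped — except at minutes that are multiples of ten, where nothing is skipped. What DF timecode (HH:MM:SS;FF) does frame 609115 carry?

Ten DF minutes hold 17982 frames, so frame 609115 lies in block 33 (frames 593406–611387) with 15709 frames into that block.
The block's first minute is 1800 frames and the rest 1798 each; 15709 frames reaches minute 8, so 33 × 18 + 8 × 2 = 610 labels have been skipped so far.
Adding those back, label number 609115 + 610 = 609725 at 30 labels/s is 20324 s + 5 f = 5 h 38 min 44 s frame 5, i.e. 05:38:44;05.

05:38:44;05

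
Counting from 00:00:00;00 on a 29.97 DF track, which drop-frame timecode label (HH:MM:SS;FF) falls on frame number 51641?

00:28:43;03

Ten DF minutes hold 17982 frames, so frame 51641 lies in block 2 (frames 35964–53945) with 15677 frames into that block.
The block's first minute is 1800 frames and the rest 1798 each; 15677 frames reaches minute 8, so 2 × 18 + 8 × 2 = 52 labels have been skipped so far.
Adding those back, label number 51641 + 52 = 51693 at 30 labels/s is 1723 s + 3 f = 0 h 28 min 43 s frame 3, i.e. 00:28:43;03.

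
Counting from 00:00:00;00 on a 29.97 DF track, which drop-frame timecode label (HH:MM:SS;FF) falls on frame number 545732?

Each 10-minute DF block holds 10 × 60 × 30 − 9 × 2 = 17982 frames. 545732 ÷ 17982 → 30 full blocks, remainder 6272.
Within the partial block the first minute is 1800 frames and each further minute 1798, so 3 further minute boundaries passed. Total skipped labels = 18 × 30 + 2 × 3 = 546.
Non-drop label index = 545732 + 546 = 546278; at 30 labels/s that is 05:03:29:08, i.e. DF 05:03:29;08.

05:03:29;08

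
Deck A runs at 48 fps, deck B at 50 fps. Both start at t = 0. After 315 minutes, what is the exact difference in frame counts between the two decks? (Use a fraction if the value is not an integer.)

37800 frames

315 min = 18900 s.
A emits 48 × 18900 = 907200 frames; B emits 50 × 18900 = 945000.
Difference = 37800 frames; B is ahead of A.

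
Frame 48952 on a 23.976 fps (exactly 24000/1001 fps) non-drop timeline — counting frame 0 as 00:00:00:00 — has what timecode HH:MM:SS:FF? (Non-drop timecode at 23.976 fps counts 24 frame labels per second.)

00:33:59:16

48952 ÷ 24 = 2039 full seconds, remainder 16 frames.
2039 s = 0 h 33 min 59 s.
Timecode: 00:33:59:16.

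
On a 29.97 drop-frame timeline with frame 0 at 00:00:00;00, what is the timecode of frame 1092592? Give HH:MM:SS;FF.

10:07:36;06

Ten DF minutes hold 17982 frames, so frame 1092592 lies in block 60 (frames 1078920–1096901) with 13672 frames into that block.
The block's first minute is 1800 frames and the rest 1798 each; 13672 frames reaches minute 7, so 60 × 18 + 7 × 2 = 1094 labels have been skipped so far.
Adding those back, label number 1092592 + 1094 = 1093686 at 30 labels/s is 36456 s + 6 f = 10 h 7 min 36 s frame 6, i.e. 10:07:36;06.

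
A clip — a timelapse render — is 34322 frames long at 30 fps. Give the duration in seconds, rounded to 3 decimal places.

1144.067 seconds

Running time = 34322 × 1/30 = 17161/15 s ≈ 1144.067 s.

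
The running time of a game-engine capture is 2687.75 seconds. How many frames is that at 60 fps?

161265 frames

Frames = 2687.75 × 60 = 161265.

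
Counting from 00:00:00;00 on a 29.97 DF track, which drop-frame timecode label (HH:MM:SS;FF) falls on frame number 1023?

Ten DF minutes hold 17982 frames, so frame 1023 lies in block 0 (frames 0–17981) with 1023 frames into that block.
The block's first minute is 1800 frames and the rest 1798 each; 1023 frames reaches minute 0, so 0 × 18 + 0 × 2 = 0 labels have been skipped so far.
Adding those back, label number 1023 + 0 = 1023 at 30 labels/s is 34 s + 3 f = 0 h 0 min 34 s frame 3, i.e. 00:00:34;03.

00:00:34;03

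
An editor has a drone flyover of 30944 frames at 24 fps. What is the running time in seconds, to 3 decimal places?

Running time = 30944 × 1/24 = 3868/3 s ≈ 1289.333 s.

1289.333 seconds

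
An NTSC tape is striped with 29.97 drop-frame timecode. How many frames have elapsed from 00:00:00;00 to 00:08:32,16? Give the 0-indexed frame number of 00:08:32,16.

As if non-drop at 30 labels/s: (0 × 3600 + 8 × 60 + 32) × 30 + 16 = 15376.
Minute boundaries passed: 8; those not divisible by 10: 8 − 0 = 8; dropped labels = 2 × 8 = 16.
Actual frame index = 15376 − 16 = 15360.

15360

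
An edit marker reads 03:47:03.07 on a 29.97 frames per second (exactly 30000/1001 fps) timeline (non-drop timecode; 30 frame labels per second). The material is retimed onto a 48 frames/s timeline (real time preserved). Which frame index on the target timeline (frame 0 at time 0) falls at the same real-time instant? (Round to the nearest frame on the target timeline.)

Source frame index: (3×3600 + 47×60 + 3) × 30 + 7 = 408697.
Real time: 408697 / (30000/1001) = 409105697/30000 s.
Target frame: (409105697/30000) × (48) = 409105697/625 ≈ 654569.115 → 654569.

frame 654569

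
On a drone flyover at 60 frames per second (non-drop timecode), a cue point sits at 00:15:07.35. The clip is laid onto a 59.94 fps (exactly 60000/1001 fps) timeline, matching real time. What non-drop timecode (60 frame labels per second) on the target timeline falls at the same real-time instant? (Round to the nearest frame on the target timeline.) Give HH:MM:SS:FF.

Source frame index: (0×3600 + 15×60 + 7) × 60 + 35 = 54455.
Real time: 54455 / (60) = 10891/12 s.
Target frame: (10891/12) × (60000/1001) = 54455000/1001 ≈ 54400.599 → 54401.
At 60 labels/s: frame 54401 → 00:15:06:41.

00:15:06:41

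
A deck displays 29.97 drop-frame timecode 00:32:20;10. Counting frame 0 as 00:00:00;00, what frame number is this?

As if non-drop at 30 labels/s: (0 × 3600 + 32 × 60 + 20) × 30 + 10 = 58210.
Minute boundaries passed: 32; those not divisible by 10: 32 − 3 = 29; dropped labels = 2 × 29 = 58.
Actual frame index = 58210 − 58 = 58152.

58152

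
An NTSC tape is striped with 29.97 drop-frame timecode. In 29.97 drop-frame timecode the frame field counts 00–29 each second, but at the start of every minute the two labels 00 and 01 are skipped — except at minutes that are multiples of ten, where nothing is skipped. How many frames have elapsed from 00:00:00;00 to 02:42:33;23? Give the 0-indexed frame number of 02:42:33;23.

As if non-drop at 30 labels/s: (2 × 3600 + 42 × 60 + 33) × 30 + 23 = 292613.
Minute boundaries passed: 162; those not divisible by 10: 162 − 16 = 146; dropped labels = 2 × 146 = 292.
Actual frame index = 292613 − 292 = 292321.

292321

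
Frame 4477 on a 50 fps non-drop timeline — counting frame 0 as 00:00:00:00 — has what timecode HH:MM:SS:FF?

4477 ÷ 50 = 89 full seconds, remainder 27 frames.
89 s = 0 h 1 min 29 s.
Timecode: 00:01:29:27.

00:01:29:27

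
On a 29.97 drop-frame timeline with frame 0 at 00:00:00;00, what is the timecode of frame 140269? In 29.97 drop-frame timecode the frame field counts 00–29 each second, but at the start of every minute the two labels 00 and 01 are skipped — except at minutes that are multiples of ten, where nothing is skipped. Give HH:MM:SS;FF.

Each 10-minute DF block holds 10 × 60 × 30 − 9 × 2 = 17982 frames. 140269 ÷ 17982 → 7 full blocks, remainder 14395.
Within the partial block the first minute is 1800 frames and each further minute 1798, so 8 further minute boundaries passed. Total skipped labels = 18 × 7 + 2 × 8 = 142.
Non-drop label index = 140269 + 142 = 140411; at 30 labels/s that is 01:18:00:11, i.e. DF 01:18:00;11.

01:18:00;11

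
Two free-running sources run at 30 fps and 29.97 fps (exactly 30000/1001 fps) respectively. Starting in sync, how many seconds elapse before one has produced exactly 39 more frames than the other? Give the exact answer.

1301.3 seconds

The gap grows by |30000/1001 − 30| = 30/1001 frames per second.
Time for a 39-frame gap: 39 ÷ (30/1001) = 1301.3 s.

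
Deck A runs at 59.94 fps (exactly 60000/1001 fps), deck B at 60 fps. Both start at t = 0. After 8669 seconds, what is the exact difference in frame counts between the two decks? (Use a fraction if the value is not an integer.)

520140/1001 frames

A emits 60000/1001 × 8669 = 520140000/1001 frames; B emits 60 × 8669 = 520140.
Difference = 520140/1001 frames (≈ 519.6204); B is ahead of A.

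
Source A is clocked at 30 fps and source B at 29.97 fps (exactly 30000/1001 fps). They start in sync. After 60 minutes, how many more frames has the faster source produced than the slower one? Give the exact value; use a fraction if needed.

60 min = 3600 s.
A emits 30 × 3600 = 108000 frames; B emits 30000/1001 × 3600 = 108000000/1001.
Difference = 108000/1001 frames (≈ 107.8921); B is behind A.

108000/1001 frames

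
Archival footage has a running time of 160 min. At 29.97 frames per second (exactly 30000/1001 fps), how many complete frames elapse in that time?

287712 frames

160 min = 9600 s.
Frames = 9600 × 30000/1001 = 288000000/1001 ≈ 287712.2877.
Complete frames: 287712.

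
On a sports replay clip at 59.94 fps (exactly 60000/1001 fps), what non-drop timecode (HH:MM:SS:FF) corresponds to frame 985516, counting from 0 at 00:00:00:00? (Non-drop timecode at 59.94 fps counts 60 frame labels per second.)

04:33:45:16

985516 ÷ 60 = 16425 full seconds, remainder 16 frames.
16425 s = 4 h 33 min 45 s.
Timecode: 04:33:45:16.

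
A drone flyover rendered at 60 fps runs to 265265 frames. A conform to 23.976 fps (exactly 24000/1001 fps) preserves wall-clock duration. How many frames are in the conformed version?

Target frames = source frames × (target rate / source rate) = 265265 × (24000/1001)/(60) = 265265 × 400/1001 = 106000.

106000 frames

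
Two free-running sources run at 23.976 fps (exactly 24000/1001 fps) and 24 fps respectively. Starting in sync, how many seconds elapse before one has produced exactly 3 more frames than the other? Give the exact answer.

The gap grows by |24 − 24000/1001| = 24/1001 frames per second.
Time for a 3-frame gap: 3 ÷ (24/1001) = 125.125 s.

125.125 seconds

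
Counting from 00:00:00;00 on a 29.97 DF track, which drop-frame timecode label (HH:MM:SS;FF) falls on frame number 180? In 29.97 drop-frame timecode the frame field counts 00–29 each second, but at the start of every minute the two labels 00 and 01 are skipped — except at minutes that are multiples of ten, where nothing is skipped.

00:00:06;00

Ten DF minutes hold 17982 frames, so frame 180 lies in block 0 (frames 0–17981) with 180 frames into that block.
The block's first minute is 1800 frames and the rest 1798 each; 180 frames reaches minute 0, so 0 × 18 + 0 × 2 = 0 labels have been skipped so far.
Adding those back, label number 180 + 0 = 180 at 30 labels/s is 6 s + 0 f = 0 h 0 min 6 s frame 0, i.e. 00:00:06;00.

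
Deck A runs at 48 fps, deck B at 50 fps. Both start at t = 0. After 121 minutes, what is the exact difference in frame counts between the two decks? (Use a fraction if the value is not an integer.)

121 min = 7260 s.
A emits 48 × 7260 = 348480 frames; B emits 50 × 7260 = 363000.
Difference = 14520 frames; B is ahead of A.

14520 frames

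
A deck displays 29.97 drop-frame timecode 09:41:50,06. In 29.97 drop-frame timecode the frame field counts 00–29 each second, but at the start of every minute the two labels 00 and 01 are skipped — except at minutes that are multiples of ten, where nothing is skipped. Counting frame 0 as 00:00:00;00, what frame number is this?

1046260

As if non-drop at 30 labels/s: (9 × 3600 + 41 × 60 + 50) × 30 + 6 = 1047306.
Minute boundaries passed: 581; those not divisible by 10: 581 − 58 = 523; dropped labels = 2 × 523 = 1046.
Actual frame index = 1047306 − 1046 = 1046260.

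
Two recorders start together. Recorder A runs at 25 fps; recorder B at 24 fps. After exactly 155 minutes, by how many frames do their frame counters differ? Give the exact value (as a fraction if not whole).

155 min = 9300 s.
A emits 25 × 9300 = 232500 frames; B emits 24 × 9300 = 223200.
Difference = 9300 frames; B is behind A.

9300 frames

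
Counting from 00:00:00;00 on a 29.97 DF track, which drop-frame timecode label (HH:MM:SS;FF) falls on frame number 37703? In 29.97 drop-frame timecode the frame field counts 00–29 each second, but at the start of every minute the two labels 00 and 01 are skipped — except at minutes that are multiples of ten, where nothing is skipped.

Each 10-minute DF block holds 10 × 60 × 30 − 9 × 2 = 17982 frames. 37703 ÷ 17982 → 2 full blocks, remainder 1739.
Within the partial block the first minute is 1800 frames and each further minute 1798, so 0 further minute boundaries passed. Total skipped labels = 18 × 2 + 2 × 0 = 36.
Non-drop label index = 37703 + 36 = 37739; at 30 labels/s that is 00:20:57:29, i.e. DF 00:20:57;29.

00:20:57;29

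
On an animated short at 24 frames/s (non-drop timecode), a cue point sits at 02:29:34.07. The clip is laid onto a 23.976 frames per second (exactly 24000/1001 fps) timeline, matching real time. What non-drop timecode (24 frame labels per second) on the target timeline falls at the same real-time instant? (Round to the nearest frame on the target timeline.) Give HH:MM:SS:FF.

02:29:25:08

Source frame index: (2×3600 + 29×60 + 34) × 24 + 7 = 215383.
Real time: 215383 / (24) = 215383/24 s.
Target frame: (215383/24) × (24000/1001) = 30769000/143 ≈ 215167.832 → 215168.
At 24 labels/s: frame 215168 → 02:29:25:08.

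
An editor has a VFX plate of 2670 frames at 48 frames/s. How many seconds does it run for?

Running time = 2670 / (48) = 55.625 s.

55.625 seconds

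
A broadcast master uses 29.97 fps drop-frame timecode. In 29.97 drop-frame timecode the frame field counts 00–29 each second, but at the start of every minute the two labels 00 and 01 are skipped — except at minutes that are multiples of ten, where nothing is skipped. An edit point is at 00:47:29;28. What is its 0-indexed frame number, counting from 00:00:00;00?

85412

As if non-drop at 30 labels/s: (0 × 3600 + 47 × 60 + 29) × 30 + 28 = 85498.
Minute boundaries passed: 47; those not divisible by 10: 47 − 4 = 43; dropped labels = 2 × 43 = 86.
Actual frame index = 85498 − 86 = 85412.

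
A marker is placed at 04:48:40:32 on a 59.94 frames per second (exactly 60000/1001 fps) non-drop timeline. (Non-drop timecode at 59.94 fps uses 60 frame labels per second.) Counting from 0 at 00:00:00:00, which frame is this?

1039232

Total seconds to the label: (4 × 3600 + 48 × 60 + 40) = 17320.
Frame index = 17320 × 60 + 32 = 1039232.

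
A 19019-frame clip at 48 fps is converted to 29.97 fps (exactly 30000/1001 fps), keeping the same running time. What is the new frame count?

11875 frames

Target frames = source frames × (target rate / source rate) = 19019 × (30000/1001)/(48) = 19019 × 625/1001 = 11875.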